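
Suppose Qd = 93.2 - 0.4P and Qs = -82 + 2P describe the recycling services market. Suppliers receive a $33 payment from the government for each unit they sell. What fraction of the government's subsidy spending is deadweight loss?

DWL / government spending = 11/150

Pre-subsidy: 93.2 - 0.4P = -82 + 2P gives P* = 73, Q* = 64.
With the subsidy, sellers receive Ps = Pb + 33 for each unit, where Pb is the price buyers pay.
Supply in terms of Pb becomes Qs = -82 + 2(Pb + 33) = -16 + 2Pb. Setting this equal to demand: 93.2 - 0.4Pb = -16 + 2Pb, so Pb = 45.5.
Sellers receive Ps = 45.5 + 33 = 78.5; Q' = 93.2 − 0.4·45.5 = 75.
ΔCS = ½(64 + 75)(73 − 45.5) = 1911.25; ΔPS = ½(64 + 75)(78.5 − 73) = 382.25.
Government spending = 33 × 75 = 2475.
DWL = ½ × 33 × (75 − 64) = 181.5; fraction = 181.5 / 2475 = 11/150.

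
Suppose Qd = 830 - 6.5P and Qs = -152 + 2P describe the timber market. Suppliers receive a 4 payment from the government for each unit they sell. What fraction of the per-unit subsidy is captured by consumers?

Consumer share = 4/17

Pre-subsidy: 830 - 6.5P = -152 + 2P gives P* = 1964/17, Q* = 1344/17.
With the subsidy, sellers receive Ps = Pb + 4 for each unit, where Pb is the price buyers pay.
Supply in terms of Pb becomes Qs = -152 + 2(Pb + 4) = -144 + 2Pb. Setting this equal to demand: 830 - 6.5Pb = -144 + 2Pb, so Pb = 1948/17.
Sellers receive Ps = 1948/17 + 4 = 2016/17; Q' = 830 − 6.5·(1948/17) = 1448/17.
Buyers' price falls by P* − Pb = 1964/17 − 1948/17 = 16/17; sellers' price rises by Ps − P* = 2016/17 − 1964/17 = 52/17.
So consumers capture (16/17)/4 = 4/17 of each unit of subsidy.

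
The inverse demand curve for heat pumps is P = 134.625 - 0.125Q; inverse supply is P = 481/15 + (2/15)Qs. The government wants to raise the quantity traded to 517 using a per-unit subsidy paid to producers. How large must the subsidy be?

At Q = 517, from the demand curve buyers pay Pb = 134.625 − 0.125·517 = 70; from the supply curve sellers need Ps = 481/15 + (2/15)·517 = 101.
The subsidy must fill the gap: s = Ps − Pb = 101 − 70 = 31.

Required subsidy s = 31 per unit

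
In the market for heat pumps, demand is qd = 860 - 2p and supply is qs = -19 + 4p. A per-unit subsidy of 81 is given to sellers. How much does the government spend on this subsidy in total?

Pre-subsidy: 860 - 2p = -19 + 4p gives p* = 146.5, q* = 567.
With the subsidy, sellers receive ps = pb + 81 for each unit, where pb is the price buyers pay.
Supply in terms of pb becomes qs = -19 + 4(pb + 81) = 305 + 4pb. Setting this equal to demand: 860 - 2pb = 305 + 4pb, so pb = 92.5.
Sellers receive ps = 92.5 + 81 = 173.5; q' = 860 − 2·92.5 = 675.
Government outlay = subsidy × quantity = 81 × 675 = 54675.

Government cost = 54675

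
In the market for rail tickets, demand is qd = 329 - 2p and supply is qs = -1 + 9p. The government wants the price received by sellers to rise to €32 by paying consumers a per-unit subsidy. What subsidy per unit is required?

Required subsidy s = €11 per unit

At a seller price of 32, quantity supplied is -1 + 9·32 = 287.
Buyers absorb 287 only when they pay pb with 329 − 2·pb = 287, i.e. pb = 21.
s = ps − pb = 32 − 21 = 11.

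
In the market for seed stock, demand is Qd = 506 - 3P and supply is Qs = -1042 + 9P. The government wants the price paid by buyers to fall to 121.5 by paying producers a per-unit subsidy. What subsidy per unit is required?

Required subsidy s = 10 per unit

At a buyer price of 121.5, quantity demanded is 506 − 3·121.5 = 141.5.
Sellers supply 141.5 only when they receive Ps with -1042 + 9·Ps = 141.5, i.e. Ps = 131.5.
s = Ps − Pb = 131.5 − 121.5 = 10.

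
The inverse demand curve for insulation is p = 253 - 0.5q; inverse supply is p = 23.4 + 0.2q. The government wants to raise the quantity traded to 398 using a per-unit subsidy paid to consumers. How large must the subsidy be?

Required subsidy s = 49 per unit

At q = 398, from the demand curve buyers pay pb = 253 − 0.5·398 = 54; from the supply curve sellers need ps = 23.4 + 0.2·398 = 103.
The subsidy must fill the gap: s = ps − pb = 103 − 54 = 49.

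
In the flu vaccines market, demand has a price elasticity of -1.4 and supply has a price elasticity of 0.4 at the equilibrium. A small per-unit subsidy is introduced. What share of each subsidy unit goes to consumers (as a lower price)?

Consumer share = 2/9

For a small subsidy around the equilibrium, the benefit split depends on the relative slopes, which at a point are proportional to the elasticities.
Buyer share = εs/(εs + |εd|) = 0.4/(0.4 + 1.4) = 2/9; seller share = |εd|/(εs + |εd|) = 7/9.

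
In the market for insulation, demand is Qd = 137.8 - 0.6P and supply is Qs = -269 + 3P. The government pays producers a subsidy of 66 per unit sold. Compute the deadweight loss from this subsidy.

Deadweight loss = 1089

Pre-subsidy: 137.8 - 0.6P = -269 + 3P gives P* = 113, Q* = 70.
With the subsidy, sellers receive Ps = Pb + 66 for each unit, where Pb is the price buyers pay.
Supply in terms of Pb becomes Qs = -269 + 3(Pb + 66) = -71 + 3Pb. Setting this equal to demand: 137.8 - 0.6Pb = -71 + 3Pb, so Pb = 58.
Sellers receive Ps = 58 + 66 = 124; Q' = 137.8 − 0.6·58 = 103.
The subsidy expands output by 103 − 70 = 33 past the efficient level; on those units the gap between marginal cost and willingness to pay runs from 0 up to 66.
DWL = ½ × 66 × 33 = 1089.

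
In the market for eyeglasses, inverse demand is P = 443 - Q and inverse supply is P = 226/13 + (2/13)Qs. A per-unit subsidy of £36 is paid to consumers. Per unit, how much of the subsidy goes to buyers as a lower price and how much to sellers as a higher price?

Buyers gain £31.2 per unit; sellers gain £4.8 per unit

Pre-subsidy: 443 - Q = 226/13 + (2/13)Q gives Q* = 5533/15 and P* = 1112/15.
With the rebate, buyers effectively pay Pb = Ps − 36, where Ps is the price sellers receive.
On the curves, Pb = 443 - Q and Ps = 226/13 + (2/13)Q; the wedge Ps − Pb = 36 gives 226/13 + (2/13)Q − (443 - Q) = 36, so Q' = 6001/15.
Then Pb = 443 − 1·(6001/15) = 644/15 and Ps = 226/13 + (2/13)·(6001/15) = 1184/15.
Buyers' price falls by P* − Pb = 1112/15 − 644/15 = 31.2; sellers' price rises by Ps − P* = 1184/15 − 1112/15 = 4.8.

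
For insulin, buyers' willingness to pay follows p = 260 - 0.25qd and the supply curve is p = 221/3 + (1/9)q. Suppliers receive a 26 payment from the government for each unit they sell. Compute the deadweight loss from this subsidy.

Pre-subsidy: 260 - 0.25q = 221/3 + (1/9)q gives q* = 516 and p* = 131.
With the subsidy, sellers receive ps = pb + 26 for each unit, where pb is the price buyers pay.
On the curves, pb = 260 - 0.25q and ps = 221/3 + (1/9)q; the wedge ps − pb = 26 gives 221/3 + (1/9)q − (260 - 0.25q) = 26, so q' = 588.
Then pb = 260 − 0.25·588 = 113 and ps = 221/3 + (1/9)·588 = 139.
The subsidy expands output by 588 − 516 = 72 past the efficient level; on those units the gap between marginal cost and willingness to pay runs from 0 up to 26.
DWL = ½ × 26 × 72 = 936.

Deadweight loss = 936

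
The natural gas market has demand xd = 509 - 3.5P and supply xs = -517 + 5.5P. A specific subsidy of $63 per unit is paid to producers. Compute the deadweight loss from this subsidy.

Pre-subsidy: 509 - 3.5P = -517 + 5.5P gives P* = 114, x* = 110.
With the subsidy, sellers receive Ps = Pb + 63 for each unit, where Pb is the price buyers pay.
Supply in terms of Pb becomes xs = -517 + 5.5(Pb + 63) = -170.5 + 5.5Pb. Setting this equal to demand: 509 - 3.5Pb = -170.5 + 5.5Pb, so Pb = 75.5.
Sellers receive Ps = 75.5 + 63 = 138.5; x' = 509 − 3.5·75.5 = 244.75.
The subsidy expands output by 244.75 − 110 = 134.75 past the efficient level; on those units the gap between marginal cost and willingness to pay runs from 0 up to 63.
DWL = ½ × 63 × 134.75 = 4244.625.

Deadweight loss = $4244.625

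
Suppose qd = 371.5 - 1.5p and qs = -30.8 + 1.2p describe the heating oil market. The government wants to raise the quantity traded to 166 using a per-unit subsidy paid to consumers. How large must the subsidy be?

Required subsidy s = 27 per unit

At q = 166, invert demand for the buyer price: pb = (371.5 − 166)/1.5 = 137; invert supply for the seller price: ps = (166 − (-30.8))/1.2 = 164.
The subsidy must fill the gap: s = ps − pb = 164 − 137 = 27.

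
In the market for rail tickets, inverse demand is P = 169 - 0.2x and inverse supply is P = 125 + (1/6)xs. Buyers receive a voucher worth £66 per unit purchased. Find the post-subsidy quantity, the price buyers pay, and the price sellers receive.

Pre-subsidy: 169 - 0.2x = 125 + (1/6)x gives x* = 120 and P* = 145.
With the rebate, buyers effectively pay Pb = Ps − 66, where Ps is the price sellers receive.
On the curves, Pb = 169 - 0.2x and Ps = 125 + (1/6)x; the wedge Ps − Pb = 66 gives 125 + (1/6)x − (169 - 0.2x) = 66, so x' = 300.
Then Pb = 169 − 0.2·300 = 109 and Ps = 125 + (1/6)·300 = 175.

x' = 300; buyers pay £109; sellers receive £175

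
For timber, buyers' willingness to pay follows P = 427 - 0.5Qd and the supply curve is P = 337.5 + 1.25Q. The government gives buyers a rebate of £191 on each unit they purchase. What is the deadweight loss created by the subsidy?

Deadweight loss = 72962/7

Pre-subsidy: 427 - 0.5Q = 337.5 + 1.25Q gives Q* = 358/7 and P* = 2810/7.
With the rebate, buyers effectively pay Pb = Ps − 191, where Ps is the price sellers receive.
On the curves, Pb = 427 - 0.5Q and Ps = 337.5 + 1.25Q; the wedge Ps − Pb = 191 gives 337.5 + 1.25Q − (427 - 0.5Q) = 191, so Q' = 1122/7.
Then Pb = 427 − 0.5·(1122/7) = 2428/7 and Ps = 337.5 + 1.25·(1122/7) = 3765/7.
The subsidy expands output by 1122/7 − 358/7 = 764/7 past the efficient level; on those units the gap between marginal cost and willingness to pay runs from 0 up to 191.
DWL = ½ × 191 × 764/7 = 72962/7.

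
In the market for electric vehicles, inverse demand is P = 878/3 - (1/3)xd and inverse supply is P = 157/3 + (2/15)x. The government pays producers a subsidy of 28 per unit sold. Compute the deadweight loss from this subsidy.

Pre-subsidy: 878/3 - (1/3)x = 157/3 + (2/15)x gives x* = 515 and P* = 121.
With the subsidy, sellers receive Ps = Pb + 28 for each unit, where Pb is the price buyers pay.
On the curves, Pb = 878/3 - (1/3)x and Ps = 157/3 + (2/15)x; the wedge Ps − Pb = 28 gives 157/3 + (2/15)x − (878/3 - (1/3)x) = 28, so x' = 575.
Then Pb = 878/3 − (1/3)·575 = 101 and Ps = 157/3 + (2/15)·575 = 129.
The subsidy expands output by 575 − 515 = 60 past the efficient level; on those units the gap between marginal cost and willingness to pay runs from 0 up to 28.
DWL = ½ × 28 × 60 = 840.

Deadweight loss = 840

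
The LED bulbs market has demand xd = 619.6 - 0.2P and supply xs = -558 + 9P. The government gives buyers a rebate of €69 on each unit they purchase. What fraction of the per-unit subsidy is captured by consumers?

Consumer share = 45/46

Pre-subsidy: 619.6 - 0.2P = -558 + 9P gives P* = 128, x* = 594.
With the rebate, buyers effectively pay Pb = Ps − 69, where Ps is the price sellers receive.
Demand in terms of Ps becomes xd = 619.6 − 0.2(Ps − 69) = 633.4 - 0.2Ps. Setting this equal to supply: 633.4 - 0.2Ps = -558 + 9Ps, so Ps = 129.5.
Buyers pay Pb = 129.5 − 69 = 60.5; x' = -558 + 9·129.5 = 607.5.
Buyers' price falls by P* − Pb = 128 − 60.5 = 67.5; sellers' price rises by Ps − P* = 129.5 − 128 = 1.5.
So consumers capture 67.5/69 = 45/46 of each unit of subsidy.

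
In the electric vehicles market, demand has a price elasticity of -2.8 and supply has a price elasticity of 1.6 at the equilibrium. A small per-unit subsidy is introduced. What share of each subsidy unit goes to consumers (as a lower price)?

For a small subsidy around the equilibrium, the benefit split depends on the relative slopes, which at a point are proportional to the elasticities.
Buyer share = εs/(εs + |εd|) = 1.6/(1.6 + 2.8) = 4/11; seller share = |εd|/(εs + |εd|) = 7/11.

Consumer share = 4/11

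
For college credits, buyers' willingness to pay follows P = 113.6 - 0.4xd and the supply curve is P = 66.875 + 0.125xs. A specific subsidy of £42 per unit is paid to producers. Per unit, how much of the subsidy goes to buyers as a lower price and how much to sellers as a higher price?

Pre-subsidy: 113.6 - 0.4x = 66.875 + 0.125x gives x* = 89 and P* = 78.
With the subsidy, sellers receive Ps = Pb + 42 for each unit, where Pb is the price buyers pay.
On the curves, Pb = 113.6 - 0.4x and Ps = 66.875 + 0.125x; the wedge Ps − Pb = 42 gives 66.875 + 0.125x − (113.6 - 0.4x) = 42, so x' = 169.
Then Pb = 113.6 − 0.4·169 = 46 and Ps = 66.875 + 0.125·169 = 88.
Buyers' price falls by P* − Pb = 78 − 46 = 32; sellers' price rises by Ps − P* = 88 − 78 = 10.

Buyers gain £32 per unit; sellers gain £10 per unit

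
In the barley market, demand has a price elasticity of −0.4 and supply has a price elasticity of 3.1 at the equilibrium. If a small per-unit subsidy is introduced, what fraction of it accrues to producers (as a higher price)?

For a small subsidy around the equilibrium, the benefit split depends on the relative slopes, which at a point are proportional to the elasticities.
Buyer share = εs/(εs + |εd|) = 3.1/(3.1 + 0.4) = 31/35; seller share = |εd|/(εs + |εd|) = 4/35.
So producers capture 4/35 of the subsidy.

Producer share = 4/35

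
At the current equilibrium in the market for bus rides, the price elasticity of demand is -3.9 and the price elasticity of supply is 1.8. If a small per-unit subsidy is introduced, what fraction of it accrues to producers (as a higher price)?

For a small subsidy around the equilibrium, the benefit split depends on the relative slopes, which at a point are proportional to the elasticities.
Buyer share = εs/(εs + |εd|) = 1.8/(1.8 + 3.9) = 6/19; seller share = |εd|/(εs + |εd|) = 13/19.
So producers capture 13/19 of the subsidy.

Producer share = 13/19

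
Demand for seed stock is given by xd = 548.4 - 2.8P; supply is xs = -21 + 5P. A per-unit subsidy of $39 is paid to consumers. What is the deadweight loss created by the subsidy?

Pre-subsidy: 548.4 - 2.8P = -21 + 5P gives P* = 73, x* = 344.
With the rebate, buyers effectively pay Pb = Ps − 39, where Ps is the price sellers receive.
Demand in terms of Ps becomes xd = 548.4 − 2.8(Ps − 39) = 657.6 - 2.8Ps. Setting this equal to supply: 657.6 - 2.8Ps = -21 + 5Ps, so Ps = 87.
Buyers pay Pb = 87 − 39 = 48; x' = -21 + 5·87 = 414.
The subsidy expands output by 414 − 344 = 70 past the efficient level; on those units the gap between marginal cost and willingness to pay runs from 0 up to 39.
DWL = ½ × 39 × 70 = 1365.

Deadweight loss = $1365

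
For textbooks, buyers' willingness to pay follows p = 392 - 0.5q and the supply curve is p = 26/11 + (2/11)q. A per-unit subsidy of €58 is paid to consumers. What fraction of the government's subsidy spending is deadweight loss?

Pre-subsidy: 392 - 0.5q = 26/11 + (2/11)q gives q* = 8572/15 and p* = 1594/15.
With the rebate, buyers effectively pay pb = ps − 58, where ps is the price sellers receive.
On the curves, pb = 392 - 0.5q and ps = 26/11 + (2/11)q; the wedge ps − pb = 58 gives 26/11 + (2/11)q − (392 - 0.5q) = 58, so q' = 9848/15.
Then pb = 392 − 0.5·(9848/15) = 956/15 and ps = 26/11 + (2/11)·(9848/15) = 1826/15.
ΔCS = ½(8572/15 + 9848/15)(1594/15 − 956/15) = 391732/15; ΔPS = ½(8572/15 + 9848/15)(1826/15 − 1594/15) = 142448/15.
Government spending = 58 × 9848/15 = 571184/15.
DWL = ½ × 58 × (9848/15 − 8572/15) = 37004/15; fraction = (37004/15) / (571184/15) = 319/4924.

DWL / government spending = 319/4924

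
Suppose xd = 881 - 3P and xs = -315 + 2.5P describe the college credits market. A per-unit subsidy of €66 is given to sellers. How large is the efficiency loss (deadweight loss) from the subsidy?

Pre-subsidy: 881 - 3P = -315 + 2.5P gives P* = 2392/11, x* = 2515/11.
With the subsidy, sellers receive Ps = Pb + 66 for each unit, where Pb is the price buyers pay.
Supply in terms of Pb becomes xs = -315 + 2.5(Pb + 66) = -150 + 2.5Pb. Setting this equal to demand: 881 - 3Pb = -150 + 2.5Pb, so Pb = 2062/11.
Sellers receive Ps = 2062/11 + 66 = 2788/11; x' = 881 − 3·(2062/11) = 3505/11.
The subsidy expands output by 3505/11 − 2515/11 = 90 past the efficient level; on those units the gap between marginal cost and willingness to pay runs from 0 up to 66.
DWL = ½ × 66 × 90 = 2970.

Deadweight loss = €2970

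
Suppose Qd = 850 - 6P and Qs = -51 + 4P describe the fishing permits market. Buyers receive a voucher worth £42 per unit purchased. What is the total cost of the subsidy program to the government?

Pre-subsidy: 850 - 6P = -51 + 4P gives P* = 90.1, Q* = 309.4.
With the rebate, buyers effectively pay Pb = Ps − 42, where Ps is the price sellers receive.
Demand in terms of Ps becomes Qd = 850 − 6(Ps − 42) = 1102 - 6Ps. Setting this equal to supply: 1102 - 6Ps = -51 + 4Ps, so Ps = 115.3.
Buyers pay Pb = 115.3 − 42 = 73.3; Q' = -51 + 4·115.3 = 410.2.
Government outlay = subsidy × quantity = 42 × 410.2 = 17228.4.

Government cost = £17228.4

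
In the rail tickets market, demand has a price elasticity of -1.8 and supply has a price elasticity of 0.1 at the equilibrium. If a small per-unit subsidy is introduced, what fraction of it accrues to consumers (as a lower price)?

For a small subsidy around the equilibrium, the benefit split depends on the relative slopes, which at a point are proportional to the elasticities.
Buyer share = εs/(εs + |εd|) = 0.1/(0.1 + 1.8) = 1/19; seller share = |εd|/(εs + |εd|) = 18/19.

Consumer share = 1/19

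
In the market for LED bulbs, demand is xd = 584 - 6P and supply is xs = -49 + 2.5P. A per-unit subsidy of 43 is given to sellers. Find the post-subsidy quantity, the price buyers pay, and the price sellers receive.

Pre-subsidy: 584 - 6P = -49 + 2.5P gives P* = 1266/17, x* = 2332/17.
With the subsidy, sellers receive Ps = Pb + 43 for each unit, where Pb is the price buyers pay.
Supply in terms of Pb becomes xs = -49 + 2.5(Pb + 43) = 58.5 + 2.5Pb. Setting this equal to demand: 584 - 6Pb = 58.5 + 2.5Pb, so Pb = 1051/17.
Sellers receive Ps = 1051/17 + 43 = 1782/17; x' = 584 − 6·(1051/17) = 3622/17.

x' = 3622/17; buyers pay 1051/17; sellers receive 1782/17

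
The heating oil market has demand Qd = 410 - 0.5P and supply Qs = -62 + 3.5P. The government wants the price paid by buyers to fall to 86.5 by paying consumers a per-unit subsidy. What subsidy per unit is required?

Required subsidy s = 36 per unit

At a buyer price of 86.5, quantity demanded is 410 − 0.5·86.5 = 366.75.
Sellers supply 366.75 only when they receive Ps with -62 + 3.5·Ps = 366.75, i.e. Ps = 122.5.
s = Ps − Pb = 122.5 − 86.5 = 36.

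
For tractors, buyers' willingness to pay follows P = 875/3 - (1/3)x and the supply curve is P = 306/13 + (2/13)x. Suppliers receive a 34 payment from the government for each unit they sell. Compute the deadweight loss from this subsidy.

Deadweight loss = 22542/19

Pre-subsidy: 875/3 - (1/3)x = 306/13 + (2/13)x gives x* = 10457/19 and P* = 2056/19.
With the subsidy, sellers receive Ps = Pb + 34 for each unit, where Pb is the price buyers pay.
On the curves, Pb = 875/3 - (1/3)x and Ps = 306/13 + (2/13)x; the wedge Ps − Pb = 34 gives 306/13 + (2/13)x − (875/3 - (1/3)x) = 34, so x' = 11783/19.
Then Pb = 875/3 − (1/3)·(11783/19) = 1614/19 and Ps = 306/13 + (2/13)·(11783/19) = 2260/19.
The subsidy expands output by 11783/19 − 10457/19 = 1326/19 past the efficient level; on those units the gap between marginal cost and willingness to pay runs from 0 up to 34.
DWL = ½ × 34 × 1326/19 = 22542/19.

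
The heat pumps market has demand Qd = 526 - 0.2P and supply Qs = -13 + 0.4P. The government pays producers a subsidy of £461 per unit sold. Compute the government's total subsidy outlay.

Government cost = £187995.8

Pre-subsidy: 526 - 0.2P = -13 + 0.4P gives P* = 2695/3, Q* = 1039/3.
With the subsidy, sellers receive Ps = Pb + 461 for each unit, where Pb is the price buyers pay.
Supply in terms of Pb becomes Qs = -13 + 0.4(Pb + 461) = 171.4 + 0.4Pb. Setting this equal to demand: 526 - 0.2Pb = 171.4 + 0.4Pb, so Pb = 591.
Sellers receive Ps = 591 + 461 = 1052; Q' = 526 − 0.2·591 = 407.8.
Government outlay = subsidy × quantity = 461 × 407.8 = 187995.8.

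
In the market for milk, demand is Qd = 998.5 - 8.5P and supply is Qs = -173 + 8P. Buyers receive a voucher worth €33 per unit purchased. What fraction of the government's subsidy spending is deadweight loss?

DWL / government spending = 68/531

Pre-subsidy: 998.5 - 8.5P = -173 + 8P gives P* = 71, Q* = 395.
With the rebate, buyers effectively pay Pb = Ps − 33, where Ps is the price sellers receive.
Demand in terms of Ps becomes Qd = 998.5 − 8.5(Ps − 33) = 1279 - 8.5Ps. Setting this equal to supply: 1279 - 8.5Ps = -173 + 8Ps, so Ps = 88.
Buyers pay Pb = 88 − 33 = 55; Q' = -173 + 8·88 = 531.
ΔCS = ½(395 + 531)(71 − 55) = 7408; ΔPS = ½(395 + 531)(88 − 71) = 7871.
Government spending = 33 × 531 = 17523.
DWL = ½ × 33 × (531 − 395) = 2244; fraction = 2244 / 17523 = 68/531.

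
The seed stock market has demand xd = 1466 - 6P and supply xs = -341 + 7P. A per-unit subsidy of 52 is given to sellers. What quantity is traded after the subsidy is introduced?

Pre-subsidy: 1466 - 6P = -341 + 7P gives P* = 139, x* = 632.
With the subsidy, sellers receive Ps = Pb + 52 for each unit, where Pb is the price buyers pay.
Supply in terms of Pb becomes xs = -341 + 7(Pb + 52) = 23 + 7Pb. Setting this equal to demand: 1466 - 6Pb = 23 + 7Pb, so Pb = 111.
Sellers receive Ps = 111 + 52 = 163; x' = 1466 − 6·111 = 800.

x' = 800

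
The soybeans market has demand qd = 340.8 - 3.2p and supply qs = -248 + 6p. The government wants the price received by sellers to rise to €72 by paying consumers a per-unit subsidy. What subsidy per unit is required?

At a seller price of 72, quantity supplied is -248 + 6·72 = 184.
Buyers absorb 184 only when they pay pb with 340.8 − 3.2·pb = 184, i.e. pb = 49.
s = ps − pb = 72 − 49 = 23.

Required subsidy s = €23 per unit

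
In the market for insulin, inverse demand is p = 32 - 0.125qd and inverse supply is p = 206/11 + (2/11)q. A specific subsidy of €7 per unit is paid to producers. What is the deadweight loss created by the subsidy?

Deadweight loss = 2156/27

Pre-subsidy: 32 - 0.125q = 206/11 + (2/11)q gives q* = 1168/27 and p* = 718/27.
With the subsidy, sellers receive ps = pb + 7 for each unit, where pb is the price buyers pay.
On the curves, pb = 32 - 0.125q and ps = 206/11 + (2/11)q; the wedge ps − pb = 7 gives 206/11 + (2/11)q − (32 - 0.125q) = 7, so q' = 1784/27.
Then pb = 32 − 0.125·(1784/27) = 641/27 and ps = 206/11 + (2/11)·(1784/27) = 830/27.
The subsidy expands output by 1784/27 − 1168/27 = 616/27 past the efficient level; on those units the gap between marginal cost and willingness to pay runs from 0 up to 7.
DWL = ½ × 7 × 616/27 = 2156/27.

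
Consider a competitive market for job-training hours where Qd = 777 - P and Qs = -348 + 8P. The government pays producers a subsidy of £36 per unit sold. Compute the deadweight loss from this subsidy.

Deadweight loss = £576

Pre-subsidy: 777 - P = -348 + 8P gives P* = 125, Q* = 652.
With the subsidy, sellers receive Ps = Pb + 36 for each unit, where Pb is the price buyers pay.
Supply in terms of Pb becomes Qs = -348 + 8(Pb + 36) = -60 + 8Pb. Setting this equal to demand: 777 - Pb = -60 + 8Pb, so Pb = 93.
Sellers receive Ps = 93 + 36 = 129; Q' = 777 − 1·93 = 684.
The subsidy expands output by 684 − 652 = 32 past the efficient level; on those units the gap between marginal cost and willingness to pay runs from 0 up to 36.
DWL = ½ × 36 × 32 = 576.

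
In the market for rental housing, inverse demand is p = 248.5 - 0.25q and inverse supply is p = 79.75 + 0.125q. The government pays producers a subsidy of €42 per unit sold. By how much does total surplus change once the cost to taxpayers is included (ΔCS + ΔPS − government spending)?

Net change in total surplus = -€2352

Pre-subsidy: 248.5 - 0.25q = 79.75 + 0.125q gives q* = 450 and p* = 136.
With the subsidy, sellers receive ps = pb + 42 for each unit, where pb is the price buyers pay.
On the curves, pb = 248.5 - 0.25q and ps = 79.75 + 0.125q; the wedge ps − pb = 42 gives 79.75 + 0.125q − (248.5 - 0.25q) = 42, so q' = 562.
Then pb = 248.5 − 0.25·562 = 108 and ps = 79.75 + 0.125·562 = 150.
ΔCS = ½(450 + 562)(136 − 108) = 14168; ΔPS = ½(450 + 562)(150 − 136) = 7084.
Government spending = 42 × 562 = 23604.
Net change = 14168 + 7084 − 23604 = -2352. The loss equals the DWL triangle ½·42·112.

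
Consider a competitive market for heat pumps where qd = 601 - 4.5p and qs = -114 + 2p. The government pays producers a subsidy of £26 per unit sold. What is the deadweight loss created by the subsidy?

Pre-subsidy: 601 - 4.5p = -114 + 2p gives p* = 110, q* = 106.
With the subsidy, sellers receive ps = pb + 26 for each unit, where pb is the price buyers pay.
Supply in terms of pb becomes qs = -114 + 2(pb + 26) = -62 + 2pb. Setting this equal to demand: 601 - 4.5pb = -62 + 2pb, so pb = 102.
Sellers receive ps = 102 + 26 = 128; q' = 601 − 4.5·102 = 142.
The subsidy expands output by 142 − 106 = 36 past the efficient level; on those units the gap between marginal cost and willingness to pay runs from 0 up to 26.
DWL = ½ × 26 × 36 = 468.

Deadweight loss = £468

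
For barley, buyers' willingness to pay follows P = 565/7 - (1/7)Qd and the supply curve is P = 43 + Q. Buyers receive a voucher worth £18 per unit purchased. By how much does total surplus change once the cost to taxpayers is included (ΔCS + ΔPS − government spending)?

Pre-subsidy: 565/7 - (1/7)Q = 43 + Q gives Q* = 33 and P* = 76.
With the rebate, buyers effectively pay Pb = Ps − 18, where Ps is the price sellers receive.
On the curves, Pb = 565/7 - (1/7)Q and Ps = 43 + Q; the wedge Ps − Pb = 18 gives 43 + Q − (565/7 - (1/7)Q) = 18, so Q' = 48.75.
Then Pb = 565/7 − (1/7)·48.75 = 73.75 and Ps = 43 + 1·48.75 = 91.75.
ΔCS = ½(33 + 48.75)(76 − 73.75) = 91.96875; ΔPS = ½(33 + 48.75)(91.75 − 76) = 643.78125.
Government spending = 18 × 48.75 = 877.5.
Net change = 91.96875 + 643.78125 − 877.5 = -141.75. The loss equals the DWL triangle ½·18·15.75.

Net change in total surplus = -£141.75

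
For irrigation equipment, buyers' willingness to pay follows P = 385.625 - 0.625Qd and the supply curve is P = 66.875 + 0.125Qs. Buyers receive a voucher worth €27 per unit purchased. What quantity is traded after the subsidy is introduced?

Pre-subsidy: 385.625 - 0.625Q = 66.875 + 0.125Q gives Q* = 425 and P* = 120.
With the rebate, buyers effectively pay Pb = Ps − 27, where Ps is the price sellers receive.
On the curves, Pb = 385.625 - 0.625Q and Ps = 66.875 + 0.125Q; the wedge Ps − Pb = 27 gives 66.875 + 0.125Q − (385.625 - 0.625Q) = 27, so Q' = 461.
Then Pb = 385.625 − 0.625·461 = 97.5 and Ps = 66.875 + 0.125·461 = 124.5.

Q' = 461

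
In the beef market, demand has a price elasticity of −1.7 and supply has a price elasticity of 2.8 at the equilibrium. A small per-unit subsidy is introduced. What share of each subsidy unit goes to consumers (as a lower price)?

For a small subsidy around the equilibrium, the benefit split depends on the relative slopes, which at a point are proportional to the elasticities.
Buyer share = εs/(εs + |εd|) = 2.8/(2.8 + 1.7) = 28/45; seller share = |εd|/(εs + |εd|) = 17/45.

Consumer share = 28/45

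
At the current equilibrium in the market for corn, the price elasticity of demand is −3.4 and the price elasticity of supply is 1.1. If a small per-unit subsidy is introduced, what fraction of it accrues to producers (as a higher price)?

Producer share = 34/45

For a small subsidy around the equilibrium, the benefit split depends on the relative slopes, which at a point are proportional to the elasticities.
Buyer share = εs/(εs + |εd|) = 1.1/(1.1 + 3.4) = 11/45; seller share = |εd|/(εs + |εd|) = 34/45.
So producers capture 34/45 of the subsidy.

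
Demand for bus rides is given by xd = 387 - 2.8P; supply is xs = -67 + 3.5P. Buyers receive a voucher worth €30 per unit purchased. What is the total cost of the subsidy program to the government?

Government cost = 20870/3

Pre-subsidy: 387 - 2.8P = -67 + 3.5P gives P* = 4540/63, x* = 1667/9.
With the rebate, buyers effectively pay Pb = Ps − 30, where Ps is the price sellers receive.
Demand in terms of Ps becomes xd = 387 − 2.8(Ps − 30) = 471 - 2.8Ps. Setting this equal to supply: 471 - 2.8Ps = -67 + 3.5Ps, so Ps = 5380/63.
Buyers pay Pb = 5380/63 − 30 = 3490/63; x' = -67 + 3.5·(5380/63) = 2087/9.
Government outlay = subsidy × quantity = 30 × 2087/9 = 20870/3.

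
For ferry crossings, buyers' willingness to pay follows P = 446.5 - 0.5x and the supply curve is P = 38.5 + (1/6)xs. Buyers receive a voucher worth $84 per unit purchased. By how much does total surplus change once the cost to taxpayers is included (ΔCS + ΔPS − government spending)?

Pre-subsidy: 446.5 - 0.5x = 38.5 + (1/6)x gives x* = 612 and P* = 140.5.
With the rebate, buyers effectively pay Pb = Ps − 84, where Ps is the price sellers receive.
On the curves, Pb = 446.5 - 0.5x and Ps = 38.5 + (1/6)x; the wedge Ps − Pb = 84 gives 38.5 + (1/6)x − (446.5 - 0.5x) = 84, so x' = 738.
Then Pb = 446.5 − 0.5·738 = 77.5 and Ps = 38.5 + (1/6)·738 = 161.5.
ΔCS = ½(612 + 738)(140.5 − 77.5) = 42525; ΔPS = ½(612 + 738)(161.5 − 140.5) = 14175.
Government spending = 84 × 738 = 61992.
Net change = 42525 + 14175 − 61992 = -5292. The loss equals the DWL triangle ½·84·126.

Net change in total surplus = -$5292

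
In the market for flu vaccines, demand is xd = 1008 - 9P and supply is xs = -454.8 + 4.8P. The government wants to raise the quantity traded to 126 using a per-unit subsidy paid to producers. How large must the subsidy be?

Required subsidy s = 23 per unit

At x = 126, invert demand for the buyer price: Pb = (1008 − 126)/9 = 98; invert supply for the seller price: Ps = (126 − (-454.8))/4.8 = 121.
The subsidy must fill the gap: s = Ps − Pb = 121 − 98 = 23.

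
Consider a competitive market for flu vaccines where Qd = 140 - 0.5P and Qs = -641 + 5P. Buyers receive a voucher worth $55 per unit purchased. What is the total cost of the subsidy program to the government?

Pre-subsidy: 140 - 0.5P = -641 + 5P gives P* = 142, Q* = 69.
With the rebate, buyers effectively pay Pb = Ps − 55, where Ps is the price sellers receive.
Demand in terms of Ps becomes Qd = 140 − 0.5(Ps − 55) = 167.5 - 0.5Ps. Setting this equal to supply: 167.5 - 0.5Ps = -641 + 5Ps, so Ps = 147.
Buyers pay Pb = 147 − 55 = 92; Q' = -641 + 5·147 = 94.
Government outlay = subsidy × quantity = 55 × 94 = 5170.

Government cost = $5170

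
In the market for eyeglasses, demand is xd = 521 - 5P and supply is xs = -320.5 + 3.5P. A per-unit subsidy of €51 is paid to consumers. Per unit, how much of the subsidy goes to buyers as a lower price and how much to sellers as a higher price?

Pre-subsidy: 521 - 5P = -320.5 + 3.5P gives P* = 99, x* = 26.
With the rebate, buyers effectively pay Pb = Ps − 51, where Ps is the price sellers receive.
Demand in terms of Ps becomes xd = 521 − 5(Ps − 51) = 776 - 5Ps. Setting this equal to supply: 776 - 5Ps = -320.5 + 3.5Ps, so Ps = 129.
Buyers pay Pb = 129 − 51 = 78; x' = -320.5 + 3.5·129 = 131.
Buyers' price falls by P* − Pb = 99 − 78 = 21; sellers' price rises by Ps − P* = 129 − 99 = 30.

Buyers gain €21 per unit; sellers gain €30 per unit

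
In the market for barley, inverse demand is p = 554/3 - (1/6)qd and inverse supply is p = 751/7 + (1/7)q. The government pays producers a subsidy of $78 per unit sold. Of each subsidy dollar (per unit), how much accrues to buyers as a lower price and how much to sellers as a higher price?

Pre-subsidy: 554/3 - (1/6)q = 751/7 + (1/7)q gives q* = 250 and p* = 143.
With the subsidy, sellers receive ps = pb + 78 for each unit, where pb is the price buyers pay.
On the curves, pb = 554/3 - (1/6)q and ps = 751/7 + (1/7)q; the wedge ps − pb = 78 gives 751/7 + (1/7)q − (554/3 - (1/6)q) = 78, so q' = 502.
Then pb = 554/3 − (1/6)·502 = 101 and ps = 751/7 + (1/7)·502 = 179.
Buyers' price falls by p* − pb = 143 − 101 = 42; sellers' price rises by ps − p* = 179 − 143 = 36.

Buyers gain $42 per unit; sellers gain $36 per unit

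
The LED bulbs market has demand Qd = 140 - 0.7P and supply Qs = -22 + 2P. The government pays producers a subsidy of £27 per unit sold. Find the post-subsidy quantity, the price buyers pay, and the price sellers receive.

Pre-subsidy: 140 - 0.7P = -22 + 2P gives P* = 60, Q* = 98.
With the subsidy, sellers receive Ps = Pb + 27 for each unit, where Pb is the price buyers pay.
Supply in terms of Pb becomes Qs = -22 + 2(Pb + 27) = 32 + 2Pb. Setting this equal to demand: 140 - 0.7Pb = 32 + 2Pb, so Pb = 40.
Sellers receive Ps = 40 + 27 = 67; Q' = 140 − 0.7·40 = 112.

Q' = 112; buyers pay £40; sellers receive £67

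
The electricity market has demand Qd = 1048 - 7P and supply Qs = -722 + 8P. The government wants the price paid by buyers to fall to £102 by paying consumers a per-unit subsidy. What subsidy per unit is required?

Required subsidy s = £30 per unit

At a buyer price of 102, quantity demanded is 1048 − 7·102 = 334.
Sellers supply 334 only when they receive Ps with -722 + 8·Ps = 334, i.e. Ps = 132.
s = Ps − Pb = 132 − 102 = 30.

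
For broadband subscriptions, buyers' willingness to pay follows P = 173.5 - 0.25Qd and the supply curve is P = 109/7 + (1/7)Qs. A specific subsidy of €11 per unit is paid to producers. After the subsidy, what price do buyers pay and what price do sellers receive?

Pre-subsidy: 173.5 - 0.25Q = 109/7 + (1/7)Q gives Q* = 402 and P* = 73.
With the subsidy, sellers receive Ps = Pb + 11 for each unit, where Pb is the price buyers pay.
On the curves, Pb = 173.5 - 0.25Q and Ps = 109/7 + (1/7)Q; the wedge Ps − Pb = 11 gives 109/7 + (1/7)Q − (173.5 - 0.25Q) = 11, so Q' = 430.
Then Pb = 173.5 − 0.25·430 = 66 and Ps = 109/7 + (1/7)·430 = 77.

Buyers pay €66; sellers receive €77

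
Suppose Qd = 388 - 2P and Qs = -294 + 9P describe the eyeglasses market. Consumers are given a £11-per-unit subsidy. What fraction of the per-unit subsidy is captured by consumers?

Pre-subsidy: 388 - 2P = -294 + 9P gives P* = 62, Q* = 264.
With the rebate, buyers effectively pay Pb = Ps − 11, where Ps is the price sellers receive.
Demand in terms of Ps becomes Qd = 388 − 2(Ps − 11) = 410 - 2Ps. Setting this equal to supply: 410 - 2Ps = -294 + 9Ps, so Ps = 64.
Buyers pay Pb = 64 − 11 = 53; Q' = -294 + 9·64 = 282.
Buyers' price falls by P* − Pb = 62 − 53 = 9; sellers' price rises by Ps − P* = 64 − 62 = 2.
So consumers capture 9/11 = 9/11 of each unit of subsidy.

Consumer share = 9/11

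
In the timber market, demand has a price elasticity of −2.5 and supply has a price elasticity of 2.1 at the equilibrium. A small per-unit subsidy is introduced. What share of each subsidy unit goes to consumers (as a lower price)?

For a small subsidy around the equilibrium, the benefit split depends on the relative slopes, which at a point are proportional to the elasticities.
Buyer share = εs/(εs + |εd|) = 2.1/(2.1 + 2.5) = 21/46; seller share = |εd|/(εs + |εd|) = 25/46.

Consumer share = 21/46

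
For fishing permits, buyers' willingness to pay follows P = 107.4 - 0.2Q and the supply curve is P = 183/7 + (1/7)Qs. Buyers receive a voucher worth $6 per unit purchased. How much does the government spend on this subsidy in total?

Government cost = $1527

Pre-subsidy: 107.4 - 0.2Q = 183/7 + (1/7)Q gives Q* = 237 and P* = 60.
With the rebate, buyers effectively pay Pb = Ps − 6, where Ps is the price sellers receive.
On the curves, Pb = 107.4 - 0.2Q and Ps = 183/7 + (1/7)Q; the wedge Ps − Pb = 6 gives 183/7 + (1/7)Q − (107.4 - 0.2Q) = 6, so Q' = 254.5.
Then Pb = 107.4 − 0.2·254.5 = 56.5 and Ps = 183/7 + (1/7)·254.5 = 62.5.
Government outlay = subsidy × quantity = 6 × 254.5 = 1527.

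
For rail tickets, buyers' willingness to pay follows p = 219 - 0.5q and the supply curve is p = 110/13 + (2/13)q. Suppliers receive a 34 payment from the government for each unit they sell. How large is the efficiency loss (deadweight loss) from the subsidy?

Pre-subsidy: 219 - 0.5q = 110/13 + (2/13)q gives q* = 322 and p* = 58.
With the subsidy, sellers receive ps = pb + 34 for each unit, where pb is the price buyers pay.
On the curves, pb = 219 - 0.5q and ps = 110/13 + (2/13)q; the wedge ps − pb = 34 gives 110/13 + (2/13)q − (219 - 0.5q) = 34, so q' = 374.
Then pb = 219 − 0.5·374 = 32 and ps = 110/13 + (2/13)·374 = 66.
The subsidy expands output by 374 − 322 = 52 past the efficient level; on those units the gap between marginal cost and willingness to pay runs from 0 up to 34.
DWL = ½ × 34 × 52 = 884.

Deadweight loss = 884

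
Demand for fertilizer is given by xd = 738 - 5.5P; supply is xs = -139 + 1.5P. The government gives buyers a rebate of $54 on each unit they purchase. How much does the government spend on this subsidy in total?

Government cost = 42552/7

Pre-subsidy: 738 - 5.5P = -139 + 1.5P gives P* = 877/7, x* = 685/14.
With the rebate, buyers effectively pay Pb = Ps − 54, where Ps is the price sellers receive.
Demand in terms of Ps becomes xd = 738 − 5.5(Ps − 54) = 1035 - 5.5Ps. Setting this equal to supply: 1035 - 5.5Ps = -139 + 1.5Ps, so Ps = 1174/7.
Buyers pay Pb = 1174/7 − 54 = 796/7; x' = -139 + 1.5·(1174/7) = 788/7.
Government outlay = subsidy × quantity = 54 × 788/7 = 42552/7.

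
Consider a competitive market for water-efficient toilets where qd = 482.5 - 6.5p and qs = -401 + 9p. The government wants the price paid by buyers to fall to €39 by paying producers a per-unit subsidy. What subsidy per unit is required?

At a buyer price of 39, quantity demanded is 482.5 − 6.5·39 = 229.
Sellers supply 229 only when they receive ps with -401 + 9·ps = 229, i.e. ps = 70.
s = ps − pb = 70 − 39 = 31.

Required subsidy s = €31 per unit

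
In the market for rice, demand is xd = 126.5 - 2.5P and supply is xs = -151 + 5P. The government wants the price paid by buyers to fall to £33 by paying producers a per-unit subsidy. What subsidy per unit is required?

Required subsidy s = £6 per unit

At a buyer price of 33, quantity demanded is 126.5 − 2.5·33 = 44.
Sellers supply 44 only when they receive Ps with -151 + 5·Ps = 44, i.e. Ps = 39.
s = Ps − Pb = 39 − 33 = 6.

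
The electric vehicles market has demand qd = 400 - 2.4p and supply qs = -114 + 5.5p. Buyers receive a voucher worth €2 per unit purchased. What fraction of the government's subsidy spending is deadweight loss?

DWL / government spending = 33/4882

Pre-subsidy: 400 - 2.4p = -114 + 5.5p gives p* = 5140/79, q* = 19264/79.
With the rebate, buyers effectively pay pb = ps − 2, where ps is the price sellers receive.
Demand in terms of ps becomes qd = 400 − 2.4(ps − 2) = 404.8 - 2.4ps. Setting this equal to supply: 404.8 - 2.4ps = -114 + 5.5ps, so ps = 5188/79.
Buyers pay pb = 5188/79 − 2 = 5030/79; q' = -114 + 5.5·(5188/79) = 19528/79.
ΔCS = ½(19264/79 + 19528/79)(5140/79 − 5030/79) = 2133560/6241; ΔPS = ½(19264/79 + 19528/79)(5188/79 − 5140/79) = 931008/6241.
Government spending = 2 × 19528/79 = 39056/79.
DWL = ½ × 2 × (19528/79 − 19264/79) = 264/79; fraction = (264/79) / (39056/79) = 33/4882.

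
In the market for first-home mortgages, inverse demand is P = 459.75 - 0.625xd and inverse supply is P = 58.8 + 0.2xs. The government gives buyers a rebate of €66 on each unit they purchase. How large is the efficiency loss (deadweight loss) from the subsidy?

Pre-subsidy: 459.75 - 0.625x = 58.8 + 0.2x gives x* = 486 and P* = 156.
With the rebate, buyers effectively pay Pb = Ps − 66, where Ps is the price sellers receive.
On the curves, Pb = 459.75 - 0.625x and Ps = 58.8 + 0.2x; the wedge Ps − Pb = 66 gives 58.8 + 0.2x − (459.75 - 0.625x) = 66, so x' = 566.
Then Pb = 459.75 − 0.625·566 = 106 and Ps = 58.8 + 0.2·566 = 172.
The subsidy expands output by 566 − 486 = 80 past the efficient level; on those units the gap between marginal cost and willingness to pay runs from 0 up to 66.
DWL = ½ × 66 × 80 = 2640.

Deadweight loss = €2640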